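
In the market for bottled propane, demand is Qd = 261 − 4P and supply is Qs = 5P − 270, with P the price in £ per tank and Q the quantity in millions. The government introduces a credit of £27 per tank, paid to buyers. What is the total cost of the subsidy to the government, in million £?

Without the subsidy, 261 − 4P = 5P − 270 gives 9P = 531, so P* = £59 and Q* = 25.
With a per-unit subsidy paid to buyers, each effectively pays P − 27, so demand becomes Qd = 261 − 4(P − 27).
Solving gives Q = 85 with buyers paying £44 and producers receiving £71 (the £27 wedge).
Outlay = t · Q = 27 · 85 = £2295.

Government outlay = £2295 million.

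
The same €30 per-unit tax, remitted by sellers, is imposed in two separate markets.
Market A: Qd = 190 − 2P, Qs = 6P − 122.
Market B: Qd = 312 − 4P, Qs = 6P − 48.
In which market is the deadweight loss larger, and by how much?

Market B, by €405.

Market A: pre-tax P* = €39, Q* = 112; post-tax Q = 67; deadweight loss = €675.
Market B: pre-tax P* = €36, Q* = 168; post-tax Q = 96; deadweight loss = €1080.
Difference: €675 vs €1080 → market B is larger by €405.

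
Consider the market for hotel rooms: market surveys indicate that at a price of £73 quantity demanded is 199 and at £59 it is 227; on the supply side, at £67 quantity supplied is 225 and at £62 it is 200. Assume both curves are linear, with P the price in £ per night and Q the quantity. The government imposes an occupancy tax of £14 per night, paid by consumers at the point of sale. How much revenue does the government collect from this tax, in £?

Demand slope: (227 − 199)/(59 − 73) = -2, so Qd = 345 − 2P.
Supply slope: (200 − 225)/(62 − 67) = 5, so Qs = 5P − 110.
Without the tax, 345 − 2P = 5P − 110 gives 7P = 455, so P* = £65 and Q* = 215.
With the tax collected from consumers, demand (in seller-price terms) shifts: Qd = 345 − 2(P + 14).
Solving gives Q = 195 with consumers paying £75 and suppliers receiving £61 (the £14 wedge).
Revenue = t · Q = 14 · 195 = £2730.

Tax revenue = £2730.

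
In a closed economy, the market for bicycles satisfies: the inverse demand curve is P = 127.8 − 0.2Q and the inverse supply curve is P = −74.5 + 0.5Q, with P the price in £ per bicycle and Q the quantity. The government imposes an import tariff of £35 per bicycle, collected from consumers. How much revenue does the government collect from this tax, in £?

Tax revenue = £8365.

Inverting to Q(P) form: Qd = 639 − 5P; Qs = 2P + 149.
Without the tax, 639 − 5P = 2P + 149 gives 7P = 490, so P* = £70 and Q* = 289.
With the tax collected from consumers, demand (in seller-price terms) shifts: Qd = 639 − 5(P + 35).
Solving gives Q = 239 with consumers paying £80 and sellers receiving £45 (the £35 wedge).
Revenue = t · Q = 35 · 239 = £8365.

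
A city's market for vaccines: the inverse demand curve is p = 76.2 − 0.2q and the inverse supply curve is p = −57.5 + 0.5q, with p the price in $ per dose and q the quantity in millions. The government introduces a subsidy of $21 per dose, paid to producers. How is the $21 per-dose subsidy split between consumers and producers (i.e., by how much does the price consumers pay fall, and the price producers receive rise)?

Consumers gain $6 per dose; producers gain $15 per dose.

Rewrite in direct form: qd = 381 − 5p and qs = 2p + 115.
Before the subsidy: set 381 − 5p = 2p + 115 → p* = $38, q* = 191.
With a per-unit subsidy paid to producers, each receives p + 21 per unit sold, so supply becomes qs = 2(p + 21) + 115.
Solving gives q = 221 with consumers paying $32 and producers receiving $53 (the $21 wedge).
Gain to consumers: $6; to producers: $15. (They sum to $21.)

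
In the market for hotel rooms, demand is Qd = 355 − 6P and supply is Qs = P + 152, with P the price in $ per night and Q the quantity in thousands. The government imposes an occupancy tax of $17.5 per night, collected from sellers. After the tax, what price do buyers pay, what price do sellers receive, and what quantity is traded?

Before the tax: set 355 − 6P = P + 152 → P* = $29, Q* = 181.
With the tax collected from sellers, supply shifts: Qs = (P − 17.5) + 152.
Solving gives Q = 166 with buyers paying $31.5 and sellers receiving $14 (the $17.5 wedge).
The less price-elastic side of the market bears the larger share of a per-unit tax.

Buyers pay $31.5; sellers receive $14; quantity = 166.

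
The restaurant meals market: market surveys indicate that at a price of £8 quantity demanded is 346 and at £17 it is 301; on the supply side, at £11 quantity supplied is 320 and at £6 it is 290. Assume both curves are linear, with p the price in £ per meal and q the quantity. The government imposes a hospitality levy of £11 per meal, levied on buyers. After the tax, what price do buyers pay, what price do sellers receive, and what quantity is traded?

Demand slope: (301 − 346)/(17 − 8) = -5, so qd = 386 − 5p.
Supply slope: (290 − 320)/(6 − 11) = 6, so qs = 6p + 254.
Before the tax: set 386 − 5p = 6p + 254 → p* = £12, q* = 326.
With the tax collected from buyers, demand (in seller-price terms) shifts: qd = 386 − 5(p + 11).
Solving gives q = 296 with buyers paying £18 and sellers receiving £7 (the £11 wedge).

Buyers pay £18; sellers receive £7; quantity = 296.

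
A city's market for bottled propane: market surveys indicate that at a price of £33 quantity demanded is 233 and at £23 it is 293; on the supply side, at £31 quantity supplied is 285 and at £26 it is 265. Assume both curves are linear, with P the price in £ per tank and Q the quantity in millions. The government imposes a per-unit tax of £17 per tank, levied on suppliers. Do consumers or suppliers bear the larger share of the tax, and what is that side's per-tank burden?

Demand slope: (293 − 233)/(23 − 33) = -6, so Qd = 431 − 6P.
Supply slope: (265 − 285)/(26 − 31) = 4, so Qs = 4P + 161.
Without the tax, 431 − 6P = 4P + 161 gives 10P = 270, so P* = £27 and Q* = 269.
With the tax collected from suppliers, supply shifts: Qs = 4(P − 17) + 161.
Solving gives Q = 228.2 with consumers paying £33.8 and suppliers receiving £16.8 (the £17 wedge).
Per-tank burden: consumers £6.8, suppliers £10.2.
Suppliers take the larger share because supply is less price-elastic here (demand slope 6 vs supply slope 4).

Suppliers bear the larger share: £10.2 per tank.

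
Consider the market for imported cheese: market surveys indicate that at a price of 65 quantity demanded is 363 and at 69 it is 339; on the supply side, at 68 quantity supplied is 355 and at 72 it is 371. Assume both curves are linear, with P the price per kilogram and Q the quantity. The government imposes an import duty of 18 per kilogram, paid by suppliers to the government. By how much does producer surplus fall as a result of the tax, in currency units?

Producer surplus falls by 3557.52.

Demand slope: (339 − 363)/(69 − 65) = -6, so Qd = 753 − 6P.
Supply slope: (371 − 355)/(72 − 68) = 4, so Qs = 4P + 83.
Without the tax, 753 − 6P = 4P + 83 gives 10P = 670, so P* = 67 and Q* = 351.
With the tax collected from suppliers, supply shifts: Qs = 4(P − 18) + 83.
New equilibrium: buyers pay 74.2, suppliers receive 56.2, Q = 307.8. (Wedge: Pb − Ps = 18.)
ΔPS is the trapezoid between Q = 307.8 and Q = 351 of height 10.8: ½ · (351 + 307.8) · 10.8 = 3557.52.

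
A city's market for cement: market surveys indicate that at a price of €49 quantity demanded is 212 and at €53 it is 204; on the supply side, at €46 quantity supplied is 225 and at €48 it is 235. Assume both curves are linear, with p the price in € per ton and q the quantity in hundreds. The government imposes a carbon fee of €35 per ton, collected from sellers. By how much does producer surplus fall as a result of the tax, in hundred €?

Demand slope: (204 − 212)/(53 − 49) = -2, so qd = 310 − 2p.
Supply slope: (235 − 225)/(48 − 46) = 5, so qs = 5p − 5.
Before the tax: set 310 − 2p = 5p − 5 → p* = €45, q* = 220.
With the tax collected from sellers, supply shifts: qs = 5(p − 35) − 5.
New equilibrium: consumers pay €70, sellers receive €35, q = 170. (Wedge: pb − ps = 35.)
ΔPS is the trapezoid between Q = 170 and Q = 220 of height €10: ½ · (220 + 170) · 10 = €1950.

Producer surplus falls by €1950 hundred.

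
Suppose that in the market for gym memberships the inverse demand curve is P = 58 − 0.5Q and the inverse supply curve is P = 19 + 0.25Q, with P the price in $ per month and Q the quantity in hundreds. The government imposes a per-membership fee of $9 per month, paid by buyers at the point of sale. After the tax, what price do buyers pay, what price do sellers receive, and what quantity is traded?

Buyers pay $38; sellers receive $29; quantity = 40.

Inverting to Q(P) form: Qd = 116 − 2P; Qs = 4P − 76.
Without the tax, 116 − 2P = 4P − 76 gives 6P = 192, so P* = $32 and Q* = 52.
With the tax collected from buyers, demand (in seller-price terms) shifts: Qd = 116 − 2(P + 9).
Solving gives Q = 40 with buyers paying $38 and sellers receiving $29 (the $9 wedge).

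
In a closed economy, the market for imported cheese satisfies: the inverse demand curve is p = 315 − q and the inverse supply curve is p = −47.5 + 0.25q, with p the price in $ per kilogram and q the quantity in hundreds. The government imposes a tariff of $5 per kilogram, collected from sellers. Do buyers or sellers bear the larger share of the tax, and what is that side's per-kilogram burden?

Rewrite in direct form: qd = 315 − p and qs = 4p + 190.
Without the tax, 315 − p = 4p + 190 gives 5p = 125, so p* = $25 and q* = 290.
With the tax collected from sellers, supply shifts: qs = 4(p − 5) + 190.
New equilibrium: buyers pay $29, sellers receive $24, q = 286. (Wedge: pb − ps = 5.)
Per-kilogram burden: buyers $4, sellers $1.
Buyers take the larger share because demand is less price-elastic here (demand slope 1 vs supply slope 4).
The less price-elastic side of the market bears the larger share of a per-unit tax.

Buyers bear the larger share: $4 per kilogram.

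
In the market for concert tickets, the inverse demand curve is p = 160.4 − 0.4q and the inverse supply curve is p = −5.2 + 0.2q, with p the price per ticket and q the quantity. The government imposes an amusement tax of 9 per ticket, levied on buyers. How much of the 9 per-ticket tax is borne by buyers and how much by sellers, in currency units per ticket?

Inverting to q(p) form: qd = 401 − 2.5p; qs = 5p + 26.
Before the tax: set 401 − 2.5p = 5p + 26 → p* = 50, q* = 276.
With the tax collected from buyers, demand (in seller-price terms) shifts: qd = 401 − 2.5(p + 9).
Solving gives q = 261 with buyers paying 56 and sellers receiving 47 (the 9 wedge).
Burden on buyers: 6; on sellers: 3. (They sum to 9.)
The less price-elastic side of the market bears the larger share of a per-unit tax.

Buyers bear 6 per ticket; sellers bear 3 per ticket.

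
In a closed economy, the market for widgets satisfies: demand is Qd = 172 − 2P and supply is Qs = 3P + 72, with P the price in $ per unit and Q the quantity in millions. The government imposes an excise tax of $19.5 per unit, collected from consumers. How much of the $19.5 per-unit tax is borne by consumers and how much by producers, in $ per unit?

Before the tax: set 172 − 2P = 3P + 72 → P* = $20, Q* = 132.
With the tax collected from consumers, demand (in seller-price terms) shifts: Qd = 172 − 2(P + 19.5).
New equilibrium: consumers pay $31.7, producers receive $12.2, Q = 108.6. (Wedge: Pb − Ps = 19.5.)
Burden on consumers: $11.7; on producers: $7.8. (They sum to $19.5.)

Consumers bear $11.7 per unit; producers bear $7.8 per unit.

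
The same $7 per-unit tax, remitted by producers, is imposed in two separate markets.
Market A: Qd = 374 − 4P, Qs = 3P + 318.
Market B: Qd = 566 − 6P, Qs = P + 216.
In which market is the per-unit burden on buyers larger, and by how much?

Market A, by $2.

Market A: pre-tax P* = $8, Q* = 342; post-tax Q = 330; per-unit burden on buyers = $3.
Market B: pre-tax P* = $50, Q* = 266; post-tax Q = 260; per-unit burden on buyers = $1.
Difference: $3 vs $1 → market A is larger by $2.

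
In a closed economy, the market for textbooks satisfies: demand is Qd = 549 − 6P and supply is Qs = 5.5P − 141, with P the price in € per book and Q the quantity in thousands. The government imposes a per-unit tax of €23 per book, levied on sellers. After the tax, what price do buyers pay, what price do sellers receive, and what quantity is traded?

Before the tax: set 549 − 6P = 5.5P − 141 → P* = €60, Q* = 189.
With the tax collected from sellers, supply shifts: Qs = 5.5(P − 23) − 141.
Solving gives Q = 123 with buyers paying €71 and sellers receiving €48 (the €23 wedge).
The less price-elastic side of the market bears the larger share of a per-unit tax.

Buyers pay €71; sellers receive €48; quantity = 123.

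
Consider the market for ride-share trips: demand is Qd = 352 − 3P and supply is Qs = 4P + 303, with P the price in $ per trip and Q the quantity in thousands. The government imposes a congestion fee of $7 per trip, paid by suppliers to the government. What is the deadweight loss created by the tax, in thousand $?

Before the tax: set 352 − 3P = 4P + 303 → P* = $7, Q* = 331.
With the tax collected from suppliers, supply shifts: Qs = 4(P − 7) + 303.
New equilibrium: consumers pay $11, suppliers receive $4, Q = 319. (Wedge: Pb − Ps = 7.)
Quantity falls by |ΔQ| = |331 − 319| = 12.
DWL = ½ · t · |ΔQ| = ½ · 7 · 12 = $42.

Deadweight loss = $42 thousand.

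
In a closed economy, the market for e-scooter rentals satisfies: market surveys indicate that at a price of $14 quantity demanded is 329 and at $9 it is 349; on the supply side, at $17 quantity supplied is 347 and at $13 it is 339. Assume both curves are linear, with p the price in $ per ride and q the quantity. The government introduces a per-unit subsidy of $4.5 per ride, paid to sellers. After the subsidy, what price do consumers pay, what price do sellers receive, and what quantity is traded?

Demand slope: (349 − 329)/(9 − 14) = -4, so qd = 385 − 4p.
Supply slope: (339 − 347)/(13 − 17) = 2, so qs = 2p + 313.
Without the subsidy, 385 − 4p = 2p + 313 gives 6p = 72, so p* = $12 and q* = 337.
With a per-unit subsidy paid to sellers, each receives p + 4.5 per unit sold, so supply becomes qs = 2(p + 4.5) + 313.
Solving gives q = 343 with consumers paying $10.5 and sellers receiving $15 (the $4.5 wedge).

Consumers pay $10.5; sellers receive $15; quantity = 343.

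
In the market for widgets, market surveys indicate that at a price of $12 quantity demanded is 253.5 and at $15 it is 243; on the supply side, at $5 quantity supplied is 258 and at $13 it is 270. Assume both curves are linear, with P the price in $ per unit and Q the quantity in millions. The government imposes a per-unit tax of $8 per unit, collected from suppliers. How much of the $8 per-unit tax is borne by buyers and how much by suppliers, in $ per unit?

Buyers bear $2.4 per unit; suppliers bear $5.6 per unit.

Demand slope: (243 − 253.5)/(15 − 12) = -3.5, so Qd = 295.5 − 3.5P.
Supply slope: (270 − 258)/(13 − 5) = 1.5, so Qs = 1.5P + 250.5.
Without the tax, 295.5 − 3.5P = 1.5P + 250.5 gives 5P = 45, so P* = $9 and Q* = 264.
With the tax collected from suppliers, supply shifts: Qs = 1.5(P − 8) + 250.5.
Solving gives Q = 255.6 with buyers paying $11.4 and suppliers receiving $3.4 (the $8 wedge).
Burden on buyers: $2.4; on suppliers: $5.6. (They sum to $8.)
The less price-elastic side of the market bears the larger share of a per-unit tax.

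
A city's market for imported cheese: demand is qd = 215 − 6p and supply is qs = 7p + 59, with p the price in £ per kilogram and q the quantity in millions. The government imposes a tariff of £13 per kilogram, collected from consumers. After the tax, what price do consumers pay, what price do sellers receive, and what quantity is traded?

Consumers pay £19; sellers receive £6; quantity = 101.

Without the tax, 215 − 6p = 7p + 59 gives 13p = 156, so p* = £12 and q* = 143.
With the tax collected from consumers, demand (in seller-price terms) shifts: qd = 215 − 6(p + 13).
New equilibrium: consumers pay £19, sellers receive £6, q = 101. (Wedge: pb − ps = 13.)
The less price-elastic side of the market bears the larger share of a per-unit tax.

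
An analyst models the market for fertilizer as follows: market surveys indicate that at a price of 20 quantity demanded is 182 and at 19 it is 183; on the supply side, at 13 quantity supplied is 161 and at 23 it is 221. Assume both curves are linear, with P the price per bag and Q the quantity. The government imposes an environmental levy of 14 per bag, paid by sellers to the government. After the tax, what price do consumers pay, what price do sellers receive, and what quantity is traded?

Consumers pay 29; sellers receive 15; quantity = 173.

Demand slope: (183 − 182)/(19 − 20) = -1, so Qd = 202 − P.
Supply slope: (221 − 161)/(23 − 13) = 6, so Qs = 6P + 83.
Before the tax: set 202 − P = 6P + 83 → P* = 17, Q* = 185.
With the tax collected from sellers, supply shifts: Qs = 6(P − 14) + 83.
Solving gives Q = 173 with consumers paying 29 and sellers receiving 15 (the 14 wedge).
The less price-elastic side of the market bears the larger share of a per-unit tax.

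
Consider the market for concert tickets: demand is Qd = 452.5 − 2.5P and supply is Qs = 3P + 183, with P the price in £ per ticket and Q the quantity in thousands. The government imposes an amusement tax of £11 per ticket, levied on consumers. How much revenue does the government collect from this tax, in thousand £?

Tax revenue = £3465 thousand.

Before the tax: set 452.5 − 2.5P = 3P + 183 → P* = £49, Q* = 330.
With the tax collected from consumers, demand (in seller-price terms) shifts: Qd = 452.5 − 2.5(P + 11).
New equilibrium: consumers pay £55, producers receive £44, Q = 315. (Wedge: Pb − Ps = 11.)
Revenue = t · Q = 11 · 315 = £3465.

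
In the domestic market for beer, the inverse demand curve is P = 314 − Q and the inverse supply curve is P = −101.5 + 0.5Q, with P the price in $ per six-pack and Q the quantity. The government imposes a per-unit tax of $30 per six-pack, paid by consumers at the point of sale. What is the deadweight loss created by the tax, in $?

Deadweight loss = $300.

Inverting to Q(P) form: Qd = 314 − P; Qs = 2P + 203.
Without the tax, 314 − P = 2P + 203 gives 3P = 111, so P* = $37 and Q* = 277.
With the tax collected from consumers, demand (in seller-price terms) shifts: Qd = 314 − (P + 30).
New equilibrium: consumers pay $57, sellers receive $27, Q = 257. (Wedge: Pb − Ps = 30.)
Quantity falls by |ΔQ| = |277 − 257| = 20.
DWL = ½ · t · |ΔQ| = ½ · 30 · 20 = $300.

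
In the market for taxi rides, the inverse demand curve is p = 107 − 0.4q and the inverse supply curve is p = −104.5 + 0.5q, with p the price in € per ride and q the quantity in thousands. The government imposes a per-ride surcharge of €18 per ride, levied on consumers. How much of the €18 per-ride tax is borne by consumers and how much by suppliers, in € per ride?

Consumers bear €8 per ride; suppliers bear €10 per ride.

Inverting to q(p) form: qd = 267.5 − 2.5p; qs = 2p + 209.
Before the tax: set 267.5 − 2.5p = 2p + 209 → p* = €13, q* = 235.
With the tax collected from consumers, demand (in seller-price terms) shifts: qd = 267.5 − 2.5(p + 18).
New equilibrium: consumers pay €21, suppliers receive €3, q = 215. (Wedge: pb − ps = 18.)
Burden on consumers: €8; on suppliers: €10. (They sum to €18.)
The less price-elastic side of the market bears the larger share of a per-unit tax.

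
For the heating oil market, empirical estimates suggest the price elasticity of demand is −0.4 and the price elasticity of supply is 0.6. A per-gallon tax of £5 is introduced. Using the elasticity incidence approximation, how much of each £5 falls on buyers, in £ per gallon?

Buyers bear ≈ £3 per gallon.

Incidence ratio: buyers' share ≈ εs / (εs + |εd|) = 0.6 / (0.6 + 0.4) = 0.6.
So buyers bear ≈ 0.6 × £5 = £3; sellers bear £2.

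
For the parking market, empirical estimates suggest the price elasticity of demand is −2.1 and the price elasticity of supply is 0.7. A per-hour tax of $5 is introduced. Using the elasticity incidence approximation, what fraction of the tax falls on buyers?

Incidence ratio: buyers' share ≈ εs / (εs + |εd|) = 0.7 / (0.7 + 2.1) = 0.25.
Supply is the less elastic side, so buyers bear the smaller share.

Buyers' share ≈ 0.25.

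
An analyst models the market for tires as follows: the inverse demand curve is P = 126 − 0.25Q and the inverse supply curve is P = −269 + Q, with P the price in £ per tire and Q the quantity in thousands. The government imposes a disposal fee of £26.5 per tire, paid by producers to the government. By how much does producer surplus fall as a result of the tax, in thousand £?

Producer surplus falls by £6474.48 thousand.

Inverting to Q(P) form: Qd = 504 − 4P; Qs = P + 269.
Before the tax: set 504 − 4P = P + 269 → P* = £47, Q* = 316.
With the tax collected from producers, supply shifts: Qs = (P − 26.5) + 269.
New equilibrium: buyers pay £52.3, producers receive £25.8, Q = 294.8. (Wedge: Pb − Ps = 26.5.)
ΔPS is the trapezoid between Q = 294.8 and Q = 316 of height £21.2: ½ · (316 + 294.8) · 21.2 = £6474.48.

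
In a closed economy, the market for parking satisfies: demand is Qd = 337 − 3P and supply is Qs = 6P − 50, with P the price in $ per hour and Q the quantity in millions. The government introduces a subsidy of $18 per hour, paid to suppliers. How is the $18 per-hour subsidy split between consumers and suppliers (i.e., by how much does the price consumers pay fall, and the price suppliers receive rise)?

Before the subsidy: set 337 − 3P = 6P − 50 → P* = $43, Q* = 208.
With a per-unit subsidy paid to suppliers, each receives P + 18 per unit sold, so supply becomes Qs = 6(P + 18) − 50.
Solving gives Q = 244 with consumers paying $31 and suppliers receiving $49 (the $18 wedge).
Gain to consumers: $12; to suppliers: $6. (They sum to $18.)

Consumers gain $12 per hour; suppliers gain $6 per hour.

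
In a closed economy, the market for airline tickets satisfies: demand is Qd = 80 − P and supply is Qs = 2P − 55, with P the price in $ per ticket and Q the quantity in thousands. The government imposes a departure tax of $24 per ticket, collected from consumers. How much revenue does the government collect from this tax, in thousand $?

Tax revenue = $456 thousand.

Before the tax: set 80 − P = 2P − 55 → P* = $45, Q* = 35.
With the tax collected from consumers, demand (in seller-price terms) shifts: Qd = 80 − (P + 24).
New equilibrium: consumers pay $61, producers receive $37, Q = 19. (Wedge: Pb − Ps = 24.)
Revenue = t · Q = 24 · 19 = $456.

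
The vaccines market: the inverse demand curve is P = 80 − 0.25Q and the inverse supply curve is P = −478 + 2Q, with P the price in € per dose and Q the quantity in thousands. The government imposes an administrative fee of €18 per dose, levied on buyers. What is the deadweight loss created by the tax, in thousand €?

Deadweight loss = €72 thousand.

Rewrite in direct form: Qd = 320 − 4P and Qs = 0.5P + 239.
Before the tax: set 320 − 4P = 0.5P + 239 → P* = €18, Q* = 248.
With the tax collected from buyers, demand (in seller-price terms) shifts: Qd = 320 − 4(P + 18).
New equilibrium: buyers pay €20, sellers receive €2, Q = 240. (Wedge: Pb − Ps = 18.)
Quantity falls by |ΔQ| = |248 − 240| = 8.
DWL = ½ · t · |ΔQ| = ½ · 18 · 8 = €72.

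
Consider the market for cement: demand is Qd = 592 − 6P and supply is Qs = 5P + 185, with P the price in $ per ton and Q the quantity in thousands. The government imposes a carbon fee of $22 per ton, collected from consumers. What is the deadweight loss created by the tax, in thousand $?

Without the tax, 592 − 6P = 5P + 185 gives 11P = 407, so P* = $37 and Q* = 370.
With the tax collected from consumers, demand (in seller-price terms) shifts: Qd = 592 − 6(P + 22).
Solving gives Q = 310 with consumers paying $47 and producers receiving $25 (the $22 wedge).
Quantity falls by |ΔQ| = |370 − 310| = 60.
DWL = ½ · t · |ΔQ| = ½ · 22 · 60 = $660.

Deadweight loss = $660 thousand.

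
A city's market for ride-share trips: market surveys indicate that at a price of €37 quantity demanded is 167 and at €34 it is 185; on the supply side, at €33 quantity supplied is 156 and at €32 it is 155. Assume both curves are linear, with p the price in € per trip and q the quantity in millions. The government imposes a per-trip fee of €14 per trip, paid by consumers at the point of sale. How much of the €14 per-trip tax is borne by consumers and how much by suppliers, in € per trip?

Demand slope: (185 − 167)/(34 − 37) = -6, so qd = 389 − 6p.
Supply slope: (155 − 156)/(32 − 33) = 1, so qs = p + 123.
Before the tax: set 389 − 6p = p + 123 → p* = €38, q* = 161.
With the tax collected from consumers, demand (in seller-price terms) shifts: qd = 389 − 6(p + 14).
Solving gives q = 149 with consumers paying €40 and suppliers receiving €26 (the €14 wedge).
Burden on consumers: €2; on suppliers: €12. (They sum to €14.)

Consumers bear €2 per trip; suppliers bear €12 per trip.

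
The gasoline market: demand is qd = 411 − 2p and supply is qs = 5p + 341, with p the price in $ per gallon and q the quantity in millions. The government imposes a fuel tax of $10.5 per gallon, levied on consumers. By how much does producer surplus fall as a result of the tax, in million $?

Before the tax: set 411 − 2p = 5p + 341 → p* = $10, q* = 391.
With the tax collected from consumers, demand (in seller-price terms) shifts: qd = 411 − 2(p + 10.5).
Solving gives q = 376 with consumers paying $17.5 and producers receiving $7 (the $10.5 wedge).
ΔPS is the trapezoid between Q = 376 and Q = 391 of height $3: ½ · (391 + 376) · 3 = $1150.5.

Producer surplus falls by $1150.5 million.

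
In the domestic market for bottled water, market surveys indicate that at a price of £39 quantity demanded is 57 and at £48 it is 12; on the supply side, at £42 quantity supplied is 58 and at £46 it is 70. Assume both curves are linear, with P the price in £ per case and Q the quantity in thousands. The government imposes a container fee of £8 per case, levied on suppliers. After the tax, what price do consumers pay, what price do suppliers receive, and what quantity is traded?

Demand slope: (12 − 57)/(48 − 39) = -5, so Qd = 252 − 5P.
Supply slope: (70 − 58)/(46 − 42) = 3, so Qs = 3P − 68.
Without the tax, 252 − 5P = 3P − 68 gives 8P = 320, so P* = £40 and Q* = 52.
With the tax collected from suppliers, supply shifts: Qs = 3(P − 8) − 68.
New equilibrium: consumers pay £43, suppliers receive £35, Q = 37. (Wedge: Pb − Ps = 8.)
The less price-elastic side of the market bears the larger share of a per-unit tax.

Consumers pay £43; suppliers receive £35; quantity = 37.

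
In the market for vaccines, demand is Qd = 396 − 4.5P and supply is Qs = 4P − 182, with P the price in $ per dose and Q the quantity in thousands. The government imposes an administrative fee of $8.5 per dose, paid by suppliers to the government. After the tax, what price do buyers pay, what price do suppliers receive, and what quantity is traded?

Without the tax, 396 − 4.5P = 4P − 182 gives 8.5P = 578, so P* = $68 and Q* = 90.
With the tax collected from suppliers, supply shifts: Qs = 4(P − 8.5) − 182.
Solving gives Q = 72 with buyers paying $72 and suppliers receiving $63.5 (the $8.5 wedge).
The less price-elastic side of the market bears the larger share of a per-unit tax.

Buyers pay $72; suppliers receive $63.5; quantity = 72.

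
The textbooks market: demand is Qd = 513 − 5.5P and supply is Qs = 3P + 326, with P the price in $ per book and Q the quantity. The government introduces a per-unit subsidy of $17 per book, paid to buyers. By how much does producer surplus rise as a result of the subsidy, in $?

Before the subsidy: set 513 − 5.5P = 3P + 326 → P* = $22, Q* = 392.
With a per-unit subsidy paid to buyers, each effectively pays P − 17, so demand becomes Qd = 513 − 5.5(P − 17).
Solving gives Q = 425 with buyers paying $16 and sellers receiving $33 (the $17 wedge).
ΔPS is the trapezoid between Q = 425 and Q = 392 of height $11: ½ · (392 + 425) · 11 = $4493.5.

Producer surplus rises by $4493.5.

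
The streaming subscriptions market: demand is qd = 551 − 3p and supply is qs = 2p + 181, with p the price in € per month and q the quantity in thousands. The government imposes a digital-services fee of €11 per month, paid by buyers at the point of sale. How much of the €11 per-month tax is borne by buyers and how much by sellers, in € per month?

Without the tax, 551 − 3p = 2p + 181 gives 5p = 370, so p* = €74 and q* = 329.
With the tax collected from buyers, demand (in seller-price terms) shifts: qd = 551 − 3(p + 11).
Solving gives q = 315.8 with buyers paying €78.4 and sellers receiving €67.4 (the €11 wedge).
Burden on buyers: €4.4; on sellers: €6.6. (They sum to €11.)
The less price-elastic side of the market bears the larger share of a per-unit tax.

Buyers bear €4.4 per month; sellers bear €6.6 per month.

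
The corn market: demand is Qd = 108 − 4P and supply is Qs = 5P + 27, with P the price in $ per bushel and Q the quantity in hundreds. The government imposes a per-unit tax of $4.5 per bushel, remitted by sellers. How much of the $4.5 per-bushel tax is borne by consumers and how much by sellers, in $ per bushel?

Without the tax, 108 − 4P = 5P + 27 gives 9P = 81, so P* = $9 and Q* = 72.
With the tax collected from sellers, supply shifts: Qs = 5(P − 4.5) + 27.
Solving gives Q = 62 with consumers paying $11.5 and sellers receiving $7 (the $4.5 wedge).
Burden on consumers: $2.5; on sellers: $2. (They sum to $4.5.)
The less price-elastic side of the market bears the larger share of a per-unit tax.

Consumers bear $2.5 per bushel; sellers bear $2 per bushel.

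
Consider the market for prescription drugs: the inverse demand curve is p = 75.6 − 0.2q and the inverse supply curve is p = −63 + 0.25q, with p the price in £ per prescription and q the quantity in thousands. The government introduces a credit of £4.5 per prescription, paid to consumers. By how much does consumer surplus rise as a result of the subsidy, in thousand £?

Consumer surplus rises by £626 thousand.

Rewrite in direct form: qd = 378 − 5p and qs = 4p + 252.
Without the subsidy, 378 − 5p = 4p + 252 gives 9p = 126, so p* = £14 and q* = 308.
With a per-unit subsidy paid to consumers, each effectively pays p − 4.5, so demand becomes qd = 378 − 5(p − 4.5).
Solving gives q = 318 with consumers paying £12 and suppliers receiving £16.5 (the £4.5 wedge).
ΔCS is the trapezoid between Q = 318 and Q = 308 of height £2: ½ · (308 + 318) · 2 = £626.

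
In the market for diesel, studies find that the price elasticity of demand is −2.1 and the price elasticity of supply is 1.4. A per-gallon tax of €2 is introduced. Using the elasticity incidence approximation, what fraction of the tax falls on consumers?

Consumers' share ≈ 0.4.

Incidence ratio: consumers' share ≈ εs / (εs + |εd|) = 1.4 / (1.4 + 2.1) = 0.4.
Supply is the less elastic side, so consumers bear the smaller share.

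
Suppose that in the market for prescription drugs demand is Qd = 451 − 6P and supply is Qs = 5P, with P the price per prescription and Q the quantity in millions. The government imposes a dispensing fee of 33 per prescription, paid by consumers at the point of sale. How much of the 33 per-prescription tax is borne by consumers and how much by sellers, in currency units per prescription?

Consumers bear 15 per prescription; sellers bear 18 per prescription.

Before the tax: set 451 − 6P = 5P → P* = 41, Q* = 205.
With the tax collected from consumers, demand (in seller-price terms) shifts: Qd = 451 − 6(P + 33).
New equilibrium: consumers pay 56, sellers receive 23, Q = 115. (Wedge: Pb − Ps = 33.)
Burden on consumers: 15; on sellers: 18. (They sum to 33.)
The less price-elastic side of the market bears the larger share of a per-unit tax.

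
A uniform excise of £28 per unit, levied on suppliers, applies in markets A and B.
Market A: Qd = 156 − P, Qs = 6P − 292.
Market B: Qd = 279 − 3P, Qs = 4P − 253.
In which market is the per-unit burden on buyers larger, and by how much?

Market A, by £8.

Market A: pre-tax P* = £64, Q* = 92; post-tax Q = 68; per-unit burden on buyers = £24.
Market B: pre-tax P* = £76, Q* = 51; post-tax Q = 3; per-unit burden on buyers = £16.
Difference: £24 vs £16 → market A is larger by £8.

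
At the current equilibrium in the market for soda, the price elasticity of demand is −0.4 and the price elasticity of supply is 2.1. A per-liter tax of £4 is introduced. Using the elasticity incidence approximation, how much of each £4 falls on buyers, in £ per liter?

Incidence ratio: buyers' share ≈ εs / (εs + |εd|) = 2.1 / (2.1 + 0.4) = 0.84.
So buyers bear ≈ 0.84 × £4 = £3.36; producers bear £0.64.

Buyers bear ≈ £3.36 per liter.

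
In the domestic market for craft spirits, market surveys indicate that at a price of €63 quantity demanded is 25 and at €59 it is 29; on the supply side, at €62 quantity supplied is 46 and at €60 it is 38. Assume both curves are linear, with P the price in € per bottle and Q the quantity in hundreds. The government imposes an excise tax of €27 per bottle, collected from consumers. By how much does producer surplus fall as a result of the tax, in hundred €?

Demand slope: (29 − 25)/(59 − 63) = -1, so Qd = 88 − P.
Supply slope: (38 − 46)/(60 − 62) = 4, so Qs = 4P − 202.
Without the tax, 88 − P = 4P − 202 gives 5P = 290, so P* = €58 and Q* = 30.
With the tax collected from consumers, demand (in seller-price terms) shifts: Qd = 88 − (P + 27).
Solving gives Q = 8.4 with consumers paying €79.6 and suppliers receiving €52.6 (the €27 wedge).
ΔPS is the trapezoid between Q = 8.4 and Q = 30 of height €5.4: ½ · (30 + 8.4) · 5.4 = €103.68.

Producer surplus falls by €103.68 hundred.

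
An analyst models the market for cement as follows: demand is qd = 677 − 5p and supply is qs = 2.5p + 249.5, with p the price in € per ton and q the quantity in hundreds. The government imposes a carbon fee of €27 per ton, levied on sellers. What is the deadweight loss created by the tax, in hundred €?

Deadweight loss = €607.5 hundred.

Before the tax: set 677 − 5p = 2.5p + 249.5 → p* = €57, q* = 392.
With the tax collected from sellers, supply shifts: qs = 2.5(p − 27) + 249.5.
Solving gives q = 347 with buyers paying €66 and sellers receiving €39 (the €27 wedge).
Quantity falls by |ΔQ| = |392 − 347| = 45.
DWL = ½ · t · |ΔQ| = ½ · 27 · 45 = €607.5.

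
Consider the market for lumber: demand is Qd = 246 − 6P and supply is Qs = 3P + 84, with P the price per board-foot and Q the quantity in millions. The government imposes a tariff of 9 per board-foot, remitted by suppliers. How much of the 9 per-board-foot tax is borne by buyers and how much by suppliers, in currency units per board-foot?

Buyers bear 3 per board-foot; suppliers bear 6 per board-foot.

Without the tax, 246 − 6P = 3P + 84 gives 9P = 162, so P* = 18 and Q* = 138.
With the tax collected from suppliers, supply shifts: Qs = 3(P − 9) + 84.
New equilibrium: buyers pay 21, suppliers receive 12, Q = 120. (Wedge: Pb − Ps = 9.)
Burden on buyers: 3; on suppliers: 6. (They sum to 9.)
The less price-elastic side of the market bears the larger share of a per-unit tax.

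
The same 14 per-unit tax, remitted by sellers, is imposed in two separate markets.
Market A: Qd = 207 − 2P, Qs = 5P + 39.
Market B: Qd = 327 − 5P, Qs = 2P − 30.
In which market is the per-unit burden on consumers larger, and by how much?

Market A: pre-tax P* = 24, Q* = 159; post-tax Q = 139; per-unit burden on consumers = 10.
Market B: pre-tax P* = 51, Q* = 72; post-tax Q = 52; per-unit burden on consumers = 4.
Difference: 10 vs 4 → market A is larger by 6.

Market A, by 6.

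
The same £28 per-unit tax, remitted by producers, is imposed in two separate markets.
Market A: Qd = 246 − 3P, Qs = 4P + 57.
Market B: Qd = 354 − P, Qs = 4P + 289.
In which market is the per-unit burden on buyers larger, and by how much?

Market B, by £6.4.

Market A: pre-tax P* = £27, Q* = 165; post-tax Q = 117; per-unit burden on buyers = £16.
Market B: pre-tax P* = £13, Q* = 341; post-tax Q = 318.6; per-unit burden on buyers = £22.4.
Difference: £16 vs £22.4 → market B is larger by £6.4.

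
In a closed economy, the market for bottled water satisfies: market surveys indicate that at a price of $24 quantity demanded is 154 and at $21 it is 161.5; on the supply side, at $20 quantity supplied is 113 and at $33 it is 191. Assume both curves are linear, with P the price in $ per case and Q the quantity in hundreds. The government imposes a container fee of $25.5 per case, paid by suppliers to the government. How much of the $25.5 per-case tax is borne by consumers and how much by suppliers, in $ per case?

Demand slope: (161.5 − 154)/(21 − 24) = -2.5, so Qd = 214 − 2.5P.
Supply slope: (191 − 113)/(33 − 20) = 6, so Qs = 6P − 7.
Without the tax, 214 − 2.5P = 6P − 7 gives 8.5P = 221, so P* = $26 and Q* = 149.
With the tax collected from suppliers, supply shifts: Qs = 6(P − 25.5) − 7.
New equilibrium: consumers pay $44, suppliers receive $18.5, Q = 104. (Wedge: Pb − Ps = 25.5.)
Burden on consumers: $18; on suppliers: $7.5. (They sum to $25.5.)

Consumers bear $18 per case; suppliers bear $7.5 per case.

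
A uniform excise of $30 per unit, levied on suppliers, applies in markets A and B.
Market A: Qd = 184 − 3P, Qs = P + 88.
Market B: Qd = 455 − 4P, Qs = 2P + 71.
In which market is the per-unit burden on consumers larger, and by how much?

Market B, by $2.5.

Market A: pre-tax P* = $24, Q* = 112; post-tax Q = 89.5; per-unit burden on consumers = $7.5.
Market B: pre-tax P* = $64, Q* = 199; post-tax Q = 159; per-unit burden on consumers = $10.
Difference: $7.5 vs $10 → market B is larger by $2.5.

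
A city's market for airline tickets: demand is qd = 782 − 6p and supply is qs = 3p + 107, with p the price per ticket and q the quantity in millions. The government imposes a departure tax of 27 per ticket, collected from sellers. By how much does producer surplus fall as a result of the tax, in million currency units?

Producer surplus falls by 5490 million.

Without the tax, 782 − 6p = 3p + 107 gives 9p = 675, so p* = 75 and q* = 332.
With the tax collected from sellers, supply shifts: qs = 3(p − 27) + 107.
Solving gives q = 278 with buyers paying 84 and sellers receiving 57 (the 27 wedge).
ΔPS is the trapezoid between Q = 278 and Q = 332 of height 18: ½ · (332 + 278) · 18 = 5490.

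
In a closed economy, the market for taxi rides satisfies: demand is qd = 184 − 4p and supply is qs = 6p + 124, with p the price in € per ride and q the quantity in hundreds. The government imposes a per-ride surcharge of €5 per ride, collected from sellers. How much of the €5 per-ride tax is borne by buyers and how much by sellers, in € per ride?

Without the tax, 184 − 4p = 6p + 124 gives 10p = 60, so p* = €6 and q* = 160.
With the tax collected from sellers, supply shifts: qs = 6(p − 5) + 124.
New equilibrium: buyers pay €9, sellers receive €4, q = 148. (Wedge: pb − ps = 5.)
Burden on buyers: €3; on sellers: €2. (They sum to €5.)

Buyers bear €3 per ride; sellers bear €2 per ride.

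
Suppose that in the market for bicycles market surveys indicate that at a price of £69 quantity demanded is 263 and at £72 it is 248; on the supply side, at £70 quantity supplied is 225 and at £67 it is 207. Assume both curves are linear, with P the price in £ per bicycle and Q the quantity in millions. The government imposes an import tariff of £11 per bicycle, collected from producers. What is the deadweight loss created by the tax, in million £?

Demand slope: (248 − 263)/(72 − 69) = -5, so Qd = 608 − 5P.
Supply slope: (207 − 225)/(67 − 70) = 6, so Qs = 6P − 195.
Without the tax, 608 − 5P = 6P − 195 gives 11P = 803, so P* = £73 and Q* = 243.
With the tax collected from producers, supply shifts: Qs = 6(P − 11) − 195.
Solving gives Q = 213 with consumers paying £79 and producers receiving £68 (the £11 wedge).
Quantity falls by |ΔQ| = |243 − 213| = 30.
DWL = ½ · t · |ΔQ| = ½ · 11 · 30 = £165.

Deadweight loss = £165 million.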